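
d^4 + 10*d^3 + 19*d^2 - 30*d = d*(d - 1)*(d + 5)*(d + 6)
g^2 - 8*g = g*(g - 8)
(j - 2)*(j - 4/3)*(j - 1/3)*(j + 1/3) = j^4 - 10*j^3/3 + 23*j^2/9 + 10*j/27 - 8/27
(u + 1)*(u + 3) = u^2 + 4*u + 3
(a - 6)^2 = a^2 - 12*a + 36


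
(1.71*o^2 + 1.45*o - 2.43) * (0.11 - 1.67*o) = -2.8557*o^3 - 2.2334*o^2 + 4.2176*o - 0.2673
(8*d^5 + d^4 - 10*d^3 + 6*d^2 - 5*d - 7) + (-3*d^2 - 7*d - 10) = 8*d^5 + d^4 - 10*d^3 + 3*d^2 - 12*d - 17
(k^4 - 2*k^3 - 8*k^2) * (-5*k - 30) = -5*k^5 - 20*k^4 + 100*k^3 + 240*k^2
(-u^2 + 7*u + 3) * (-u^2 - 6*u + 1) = u^4 - u^3 - 46*u^2 - 11*u + 3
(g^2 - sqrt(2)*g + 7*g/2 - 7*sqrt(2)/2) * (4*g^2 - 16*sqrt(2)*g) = 4*g^4 - 20*sqrt(2)*g^3 + 14*g^3 - 70*sqrt(2)*g^2 + 32*g^2 + 112*g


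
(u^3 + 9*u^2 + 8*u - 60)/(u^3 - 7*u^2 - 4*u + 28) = (u^2 + 11*u + 30)/(u^2 - 5*u - 14)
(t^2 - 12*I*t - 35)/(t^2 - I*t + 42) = (t - 5*I)/(t + 6*I)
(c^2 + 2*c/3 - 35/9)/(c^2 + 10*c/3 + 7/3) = (c - 5/3)/(c + 1)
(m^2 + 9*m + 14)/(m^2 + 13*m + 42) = (m + 2)/(m + 6)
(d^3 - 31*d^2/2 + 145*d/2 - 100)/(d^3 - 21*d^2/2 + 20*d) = (d - 5)/d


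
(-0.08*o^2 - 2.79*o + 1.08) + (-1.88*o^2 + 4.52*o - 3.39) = -1.96*o^2 + 1.73*o - 2.31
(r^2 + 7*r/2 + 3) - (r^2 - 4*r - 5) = 15*r/2 + 8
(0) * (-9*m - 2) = 0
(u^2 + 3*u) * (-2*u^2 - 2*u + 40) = -2*u^4 - 8*u^3 + 34*u^2 + 120*u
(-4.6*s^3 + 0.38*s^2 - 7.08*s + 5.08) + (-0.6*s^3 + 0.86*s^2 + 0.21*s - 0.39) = -5.2*s^3 + 1.24*s^2 - 6.87*s + 4.69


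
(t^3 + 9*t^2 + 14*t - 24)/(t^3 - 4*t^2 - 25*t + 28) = (t + 6)/(t - 7)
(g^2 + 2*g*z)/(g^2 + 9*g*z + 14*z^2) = g/(g + 7*z)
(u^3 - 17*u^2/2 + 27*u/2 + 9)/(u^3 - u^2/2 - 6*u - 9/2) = (2*u^2 - 11*u - 6)/(2*u^2 + 5*u + 3)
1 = 1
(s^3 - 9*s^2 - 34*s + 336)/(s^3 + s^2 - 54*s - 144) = (s - 7)/(s + 3)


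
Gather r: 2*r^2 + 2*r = 2*r^2 + 2*r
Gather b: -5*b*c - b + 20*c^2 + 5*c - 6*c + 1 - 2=b*(-5*c - 1) + 20*c^2 - c - 1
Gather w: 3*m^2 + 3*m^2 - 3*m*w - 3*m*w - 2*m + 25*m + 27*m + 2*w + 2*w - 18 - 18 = 6*m^2 + 50*m + w*(4 - 6*m) - 36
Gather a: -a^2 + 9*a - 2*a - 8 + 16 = -a^2 + 7*a + 8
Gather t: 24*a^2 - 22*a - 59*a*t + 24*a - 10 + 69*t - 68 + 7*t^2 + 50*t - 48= 24*a^2 + 2*a + 7*t^2 + t*(119 - 59*a) - 126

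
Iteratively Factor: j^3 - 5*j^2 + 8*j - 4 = (j - 2)*(j^2 - 3*j + 2) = (j - 2)^2*(j - 1)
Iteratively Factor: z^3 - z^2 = (z)*(z^2 - z) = z^2*(z - 1)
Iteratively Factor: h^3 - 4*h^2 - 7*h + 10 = (h - 1)*(h^2 - 3*h - 10) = (h - 1)*(h + 2)*(h - 5)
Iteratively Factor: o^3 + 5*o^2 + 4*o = (o)*(o^2 + 5*o + 4) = o*(o + 4)*(o + 1)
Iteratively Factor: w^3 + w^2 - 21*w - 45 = (w + 3)*(w^2 - 2*w - 15) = (w - 5)*(w + 3)*(w + 3)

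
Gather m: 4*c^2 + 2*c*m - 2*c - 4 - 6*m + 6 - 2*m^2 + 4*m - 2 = 4*c^2 - 2*c - 2*m^2 + m*(2*c - 2)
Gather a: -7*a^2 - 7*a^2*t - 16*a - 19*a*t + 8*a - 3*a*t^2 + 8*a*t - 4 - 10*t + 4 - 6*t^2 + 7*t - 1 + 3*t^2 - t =a^2*(-7*t - 7) + a*(-3*t^2 - 11*t - 8) - 3*t^2 - 4*t - 1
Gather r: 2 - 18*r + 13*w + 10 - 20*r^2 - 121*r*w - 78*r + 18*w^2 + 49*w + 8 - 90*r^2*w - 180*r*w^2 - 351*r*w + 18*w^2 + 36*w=r^2*(-90*w - 20) + r*(-180*w^2 - 472*w - 96) + 36*w^2 + 98*w + 20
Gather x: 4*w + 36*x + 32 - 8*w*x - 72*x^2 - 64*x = 4*w - 72*x^2 + x*(-8*w - 28) + 32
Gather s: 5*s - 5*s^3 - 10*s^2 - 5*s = -5*s^3 - 10*s^2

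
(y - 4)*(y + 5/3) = y^2 - 7*y/3 - 20/3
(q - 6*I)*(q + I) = q^2 - 5*I*q + 6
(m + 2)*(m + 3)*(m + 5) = m^3 + 10*m^2 + 31*m + 30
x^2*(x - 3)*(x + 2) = x^4 - x^3 - 6*x^2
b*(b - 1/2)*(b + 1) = b^3 + b^2/2 - b/2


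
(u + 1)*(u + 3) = u^2 + 4*u + 3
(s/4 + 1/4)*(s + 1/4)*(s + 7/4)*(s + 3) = s^4/4 + 3*s^3/2 + 183*s^2/64 + 31*s/16 + 21/64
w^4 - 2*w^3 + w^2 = w^2*(w - 1)^2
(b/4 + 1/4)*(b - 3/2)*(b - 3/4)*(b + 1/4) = b^4/4 - b^3/4 - 23*b^2/64 + 27*b/128 + 9/128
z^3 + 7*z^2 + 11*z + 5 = (z + 1)^2*(z + 5)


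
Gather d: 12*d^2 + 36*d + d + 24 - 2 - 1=12*d^2 + 37*d + 21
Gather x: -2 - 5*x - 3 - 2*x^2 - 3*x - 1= -2*x^2 - 8*x - 6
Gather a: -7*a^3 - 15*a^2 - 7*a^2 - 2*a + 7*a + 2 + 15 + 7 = -7*a^3 - 22*a^2 + 5*a + 24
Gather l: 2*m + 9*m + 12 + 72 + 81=11*m + 165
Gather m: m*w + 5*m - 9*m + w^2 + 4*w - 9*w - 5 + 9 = m*(w - 4) + w^2 - 5*w + 4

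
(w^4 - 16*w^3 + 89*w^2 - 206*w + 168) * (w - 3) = w^5 - 19*w^4 + 137*w^3 - 473*w^2 + 786*w - 504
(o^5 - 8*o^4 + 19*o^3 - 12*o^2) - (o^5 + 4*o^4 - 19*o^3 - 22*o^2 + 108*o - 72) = -12*o^4 + 38*o^3 + 10*o^2 - 108*o + 72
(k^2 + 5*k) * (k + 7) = k^3 + 12*k^2 + 35*k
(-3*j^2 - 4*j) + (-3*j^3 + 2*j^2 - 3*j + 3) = -3*j^3 - j^2 - 7*j + 3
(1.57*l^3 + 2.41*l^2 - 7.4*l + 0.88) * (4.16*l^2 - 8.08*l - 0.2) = 6.5312*l^5 - 2.66*l^4 - 50.5708*l^3 + 62.9708*l^2 - 5.6304*l - 0.176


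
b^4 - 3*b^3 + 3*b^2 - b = b*(b - 1)^3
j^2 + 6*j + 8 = (j + 2)*(j + 4)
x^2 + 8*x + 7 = (x + 1)*(x + 7)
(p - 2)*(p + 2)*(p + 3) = p^3 + 3*p^2 - 4*p - 12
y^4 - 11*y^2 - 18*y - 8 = (y - 4)*(y + 1)^2*(y + 2)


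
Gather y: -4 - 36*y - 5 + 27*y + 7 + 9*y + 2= 0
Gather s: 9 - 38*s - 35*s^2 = -35*s^2 - 38*s + 9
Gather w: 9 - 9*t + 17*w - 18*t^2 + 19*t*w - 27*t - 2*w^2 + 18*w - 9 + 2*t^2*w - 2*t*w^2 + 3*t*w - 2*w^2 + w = -18*t^2 - 36*t + w^2*(-2*t - 4) + w*(2*t^2 + 22*t + 36)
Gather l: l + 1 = l + 1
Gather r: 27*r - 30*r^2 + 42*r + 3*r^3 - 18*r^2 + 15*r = 3*r^3 - 48*r^2 + 84*r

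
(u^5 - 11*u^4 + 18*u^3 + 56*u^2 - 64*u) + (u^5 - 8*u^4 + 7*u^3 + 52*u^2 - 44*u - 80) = 2*u^5 - 19*u^4 + 25*u^3 + 108*u^2 - 108*u - 80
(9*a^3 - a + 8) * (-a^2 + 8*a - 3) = -9*a^5 + 72*a^4 - 26*a^3 - 16*a^2 + 67*a - 24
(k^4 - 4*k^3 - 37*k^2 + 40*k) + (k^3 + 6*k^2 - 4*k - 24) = k^4 - 3*k^3 - 31*k^2 + 36*k - 24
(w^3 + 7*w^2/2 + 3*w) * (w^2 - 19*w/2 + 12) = w^5 - 6*w^4 - 73*w^3/4 + 27*w^2/2 + 36*w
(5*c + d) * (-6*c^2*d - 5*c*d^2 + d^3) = -30*c^3*d - 31*c^2*d^2 + d^4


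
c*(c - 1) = c^2 - c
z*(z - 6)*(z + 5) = z^3 - z^2 - 30*z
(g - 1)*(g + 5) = g^2 + 4*g - 5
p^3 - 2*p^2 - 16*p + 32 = (p - 4)*(p - 2)*(p + 4)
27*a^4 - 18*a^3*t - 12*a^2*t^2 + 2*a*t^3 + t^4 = (-3*a + t)*(-a + t)*(3*a + t)^2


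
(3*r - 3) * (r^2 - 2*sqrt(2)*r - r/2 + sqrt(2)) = 3*r^3 - 6*sqrt(2)*r^2 - 9*r^2/2 + 3*r/2 + 9*sqrt(2)*r - 3*sqrt(2)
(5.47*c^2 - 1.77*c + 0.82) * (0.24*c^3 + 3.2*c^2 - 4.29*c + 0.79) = 1.3128*c^5 + 17.0792*c^4 - 28.9335*c^3 + 14.5386*c^2 - 4.9161*c + 0.6478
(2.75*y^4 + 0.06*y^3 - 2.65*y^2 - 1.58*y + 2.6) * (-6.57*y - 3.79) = -18.0675*y^5 - 10.8167*y^4 + 17.1831*y^3 + 20.4241*y^2 - 11.0938*y - 9.854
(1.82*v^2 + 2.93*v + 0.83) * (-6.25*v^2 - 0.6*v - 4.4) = -11.375*v^4 - 19.4045*v^3 - 14.9535*v^2 - 13.39*v - 3.652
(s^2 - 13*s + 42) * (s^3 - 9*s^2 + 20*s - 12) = s^5 - 22*s^4 + 179*s^3 - 650*s^2 + 996*s - 504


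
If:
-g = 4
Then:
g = -4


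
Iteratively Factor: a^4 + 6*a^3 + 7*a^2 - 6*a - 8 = (a - 1)*(a^3 + 7*a^2 + 14*a + 8) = (a - 1)*(a + 4)*(a^2 + 3*a + 2) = (a - 1)*(a + 2)*(a + 4)*(a + 1)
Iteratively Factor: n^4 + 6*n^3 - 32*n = (n + 4)*(n^3 + 2*n^2 - 8*n) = (n - 2)*(n + 4)*(n^2 + 4*n) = n*(n - 2)*(n + 4)*(n + 4)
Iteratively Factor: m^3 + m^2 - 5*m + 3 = (m - 1)*(m^2 + 2*m - 3) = (m - 1)^2*(m + 3)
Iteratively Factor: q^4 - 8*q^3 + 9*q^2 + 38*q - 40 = (q - 1)*(q^3 - 7*q^2 + 2*q + 40) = (q - 5)*(q - 1)*(q^2 - 2*q - 8) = (q - 5)*(q - 4)*(q - 1)*(q + 2)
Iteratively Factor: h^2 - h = (h - 1)*(h)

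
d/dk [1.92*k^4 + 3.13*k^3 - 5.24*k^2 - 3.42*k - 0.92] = 7.68*k^3 + 9.39*k^2 - 10.48*k - 3.42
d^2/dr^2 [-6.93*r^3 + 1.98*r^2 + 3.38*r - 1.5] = 3.96 - 41.58*r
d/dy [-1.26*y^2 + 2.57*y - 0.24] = 2.57 - 2.52*y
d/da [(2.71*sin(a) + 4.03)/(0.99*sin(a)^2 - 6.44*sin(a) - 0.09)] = (-2.6829*sin(a)^2 - 7.9794*sin(a) + 25.7093)*cos(a)/(0.9801*sin(a)^4 - 12.7512*sin(a)^3 + 41.2954*sin(a)^2 + 1.1592*sin(a) + 0.0081)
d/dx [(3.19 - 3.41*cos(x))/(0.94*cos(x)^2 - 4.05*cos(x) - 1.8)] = (-3.2054*cos(x)^2 + 5.9972*cos(x) - 19.0575)*sin(x)/(0.8836*cos(x)^4 - 7.614*cos(x)^3 + 13.0185*cos(x)^2 + 14.58*cos(x) + 3.24)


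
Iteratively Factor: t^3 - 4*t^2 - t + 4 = (t + 1)*(t^2 - 5*t + 4) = (t - 4)*(t + 1)*(t - 1)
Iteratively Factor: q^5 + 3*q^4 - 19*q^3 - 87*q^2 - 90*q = (q + 3)*(q^4 - 19*q^2 - 30*q) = (q + 2)*(q + 3)*(q^3 - 2*q^2 - 15*q) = (q + 2)*(q + 3)^2*(q^2 - 5*q) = (q - 5)*(q + 2)*(q + 3)^2*(q)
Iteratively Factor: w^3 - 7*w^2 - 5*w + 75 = (w + 3)*(w^2 - 10*w + 25) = (w - 5)*(w + 3)*(w - 5)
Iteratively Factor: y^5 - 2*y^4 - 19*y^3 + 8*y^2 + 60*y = (y + 3)*(y^4 - 5*y^3 - 4*y^2 + 20*y) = (y + 2)*(y + 3)*(y^3 - 7*y^2 + 10*y) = y*(y + 2)*(y + 3)*(y^2 - 7*y + 10) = y*(y - 2)*(y + 2)*(y + 3)*(y - 5)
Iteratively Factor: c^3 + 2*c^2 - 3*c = (c)*(c^2 + 2*c - 3) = c*(c - 1)*(c + 3)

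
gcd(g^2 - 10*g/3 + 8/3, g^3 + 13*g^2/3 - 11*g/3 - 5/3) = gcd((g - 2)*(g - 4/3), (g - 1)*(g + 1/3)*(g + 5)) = 1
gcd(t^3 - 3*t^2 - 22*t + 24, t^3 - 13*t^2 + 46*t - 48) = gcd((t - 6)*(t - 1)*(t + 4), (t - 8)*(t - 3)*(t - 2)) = 1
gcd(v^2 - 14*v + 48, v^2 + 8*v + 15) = 1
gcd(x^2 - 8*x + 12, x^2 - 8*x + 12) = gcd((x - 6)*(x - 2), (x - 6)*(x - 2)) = x^2 - 8*x + 12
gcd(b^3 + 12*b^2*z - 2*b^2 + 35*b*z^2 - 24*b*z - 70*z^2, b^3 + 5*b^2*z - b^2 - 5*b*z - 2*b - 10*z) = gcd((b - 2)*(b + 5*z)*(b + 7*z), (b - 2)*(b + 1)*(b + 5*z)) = b^2 + 5*b*z - 2*b - 10*z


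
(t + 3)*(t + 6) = t^2 + 9*t + 18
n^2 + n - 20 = (n - 4)*(n + 5)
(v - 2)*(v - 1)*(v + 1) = v^3 - 2*v^2 - v + 2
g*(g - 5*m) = g^2 - 5*g*m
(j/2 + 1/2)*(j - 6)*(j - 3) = j^3/2 - 4*j^2 + 9*j/2 + 9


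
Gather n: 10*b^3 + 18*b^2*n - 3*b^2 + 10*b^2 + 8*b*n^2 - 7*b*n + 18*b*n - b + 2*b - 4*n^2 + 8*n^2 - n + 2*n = 10*b^3 + 7*b^2 + b + n^2*(8*b + 4) + n*(18*b^2 + 11*b + 1)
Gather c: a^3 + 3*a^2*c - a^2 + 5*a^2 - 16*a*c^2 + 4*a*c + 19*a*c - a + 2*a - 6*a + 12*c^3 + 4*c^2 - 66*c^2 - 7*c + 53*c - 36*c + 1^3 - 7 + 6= a^3 + 4*a^2 - 5*a + 12*c^3 + c^2*(-16*a - 62) + c*(3*a^2 + 23*a + 10)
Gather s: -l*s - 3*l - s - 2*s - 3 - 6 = -3*l + s*(-l - 3) - 9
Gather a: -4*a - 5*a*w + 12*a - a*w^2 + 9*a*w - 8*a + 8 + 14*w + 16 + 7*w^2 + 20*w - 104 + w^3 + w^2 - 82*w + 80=a*(-w^2 + 4*w) + w^3 + 8*w^2 - 48*w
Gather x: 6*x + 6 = 6*x + 6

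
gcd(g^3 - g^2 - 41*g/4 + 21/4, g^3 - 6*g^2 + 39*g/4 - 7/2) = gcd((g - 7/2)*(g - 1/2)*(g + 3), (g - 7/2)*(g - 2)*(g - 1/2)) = g^2 - 4*g + 7/4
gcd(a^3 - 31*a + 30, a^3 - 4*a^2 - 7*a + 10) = a^2 - 6*a + 5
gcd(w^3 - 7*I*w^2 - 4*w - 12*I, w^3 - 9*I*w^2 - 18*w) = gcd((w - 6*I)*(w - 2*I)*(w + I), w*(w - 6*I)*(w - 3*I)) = w - 6*I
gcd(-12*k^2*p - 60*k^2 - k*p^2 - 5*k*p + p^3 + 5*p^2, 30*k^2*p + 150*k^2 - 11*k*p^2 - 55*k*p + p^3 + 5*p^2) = p + 5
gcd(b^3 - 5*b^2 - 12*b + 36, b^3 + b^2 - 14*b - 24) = b + 3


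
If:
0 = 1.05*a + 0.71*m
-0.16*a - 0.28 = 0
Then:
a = -1.75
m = 2.59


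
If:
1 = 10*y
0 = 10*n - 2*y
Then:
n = 1/50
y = 1/10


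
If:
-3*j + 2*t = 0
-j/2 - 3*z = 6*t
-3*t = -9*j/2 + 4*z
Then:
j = 0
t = 0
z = 0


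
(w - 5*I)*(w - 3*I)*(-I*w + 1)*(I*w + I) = w^4 + w^3 - 7*I*w^3 - 7*w^2 - 7*I*w^2 - 7*w - 15*I*w - 15*I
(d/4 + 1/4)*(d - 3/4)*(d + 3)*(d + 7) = d^4/4 + 41*d^3/16 + 91*d^2/16 - 9*d/16 - 63/16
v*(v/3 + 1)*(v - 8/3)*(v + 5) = v^4/3 + 16*v^3/9 - 19*v^2/9 - 40*v/3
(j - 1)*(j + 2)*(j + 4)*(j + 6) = j^4 + 11*j^3 + 32*j^2 + 4*j - 48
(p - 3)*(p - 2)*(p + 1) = p^3 - 4*p^2 + p + 6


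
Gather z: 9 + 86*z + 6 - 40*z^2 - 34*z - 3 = -40*z^2 + 52*z + 12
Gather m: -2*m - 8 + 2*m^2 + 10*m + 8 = 2*m^2 + 8*m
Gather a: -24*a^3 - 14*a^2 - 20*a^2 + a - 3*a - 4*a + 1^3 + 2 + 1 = -24*a^3 - 34*a^2 - 6*a + 4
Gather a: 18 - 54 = -36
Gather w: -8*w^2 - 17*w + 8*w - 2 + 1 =-8*w^2 - 9*w - 1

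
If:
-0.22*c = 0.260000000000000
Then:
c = -1.18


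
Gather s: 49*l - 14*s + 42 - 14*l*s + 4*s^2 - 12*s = 49*l + 4*s^2 + s*(-14*l - 26) + 42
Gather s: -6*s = -6*s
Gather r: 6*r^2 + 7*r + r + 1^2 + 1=6*r^2 + 8*r + 2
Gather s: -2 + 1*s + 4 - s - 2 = 0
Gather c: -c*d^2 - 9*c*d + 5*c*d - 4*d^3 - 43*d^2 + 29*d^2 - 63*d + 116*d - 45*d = c*(-d^2 - 4*d) - 4*d^3 - 14*d^2 + 8*d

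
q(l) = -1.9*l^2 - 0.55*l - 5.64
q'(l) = -3.8*l - 0.55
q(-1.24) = -7.88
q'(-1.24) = 4.16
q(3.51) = -30.98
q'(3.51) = -13.89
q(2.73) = -21.30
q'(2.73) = -10.92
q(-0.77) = -6.34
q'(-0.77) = 2.38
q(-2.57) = -16.78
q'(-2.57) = 9.22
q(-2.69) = -17.91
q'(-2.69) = 9.67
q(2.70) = -20.98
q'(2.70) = -10.81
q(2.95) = -23.80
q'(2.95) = -11.76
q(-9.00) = -154.59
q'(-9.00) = 33.65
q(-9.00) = -154.59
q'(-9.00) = 33.65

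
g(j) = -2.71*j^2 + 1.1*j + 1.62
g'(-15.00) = 82.40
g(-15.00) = -624.63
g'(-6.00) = 33.62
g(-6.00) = -102.54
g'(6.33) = -33.21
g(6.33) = -100.00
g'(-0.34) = 2.94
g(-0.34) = 0.93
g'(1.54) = -7.25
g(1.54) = -3.11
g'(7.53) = -39.71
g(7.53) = -143.76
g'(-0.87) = 5.82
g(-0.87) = -1.39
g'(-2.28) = 13.46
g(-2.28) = -14.98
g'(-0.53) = 3.97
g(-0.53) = 0.28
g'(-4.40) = 24.95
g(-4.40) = -55.69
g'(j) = 1.1 - 5.42*j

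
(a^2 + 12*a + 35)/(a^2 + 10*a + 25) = (a + 7)/(a + 5)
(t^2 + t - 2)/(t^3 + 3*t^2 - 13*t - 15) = (t^2 + t - 2)/(t^3 + 3*t^2 - 13*t - 15)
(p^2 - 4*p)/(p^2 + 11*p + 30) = p*(p - 4)/(p^2 + 11*p + 30)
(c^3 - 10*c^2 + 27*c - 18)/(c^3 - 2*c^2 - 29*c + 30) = (c - 3)/(c + 5)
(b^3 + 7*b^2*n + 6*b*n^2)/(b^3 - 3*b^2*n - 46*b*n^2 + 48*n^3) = b*(b + n)/(b^2 - 9*b*n + 8*n^2)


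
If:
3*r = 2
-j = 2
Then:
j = -2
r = 2/3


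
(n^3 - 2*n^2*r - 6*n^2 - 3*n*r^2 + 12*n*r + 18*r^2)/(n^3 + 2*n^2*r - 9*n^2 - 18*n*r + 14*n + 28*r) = (n^3 - 2*n^2*r - 6*n^2 - 3*n*r^2 + 12*n*r + 18*r^2)/(n^3 + 2*n^2*r - 9*n^2 - 18*n*r + 14*n + 28*r)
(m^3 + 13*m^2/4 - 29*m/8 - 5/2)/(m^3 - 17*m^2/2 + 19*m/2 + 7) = (m^2 + 11*m/4 - 5)/(m^2 - 9*m + 14)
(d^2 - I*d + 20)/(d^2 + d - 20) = (d^2 - I*d + 20)/(d^2 + d - 20)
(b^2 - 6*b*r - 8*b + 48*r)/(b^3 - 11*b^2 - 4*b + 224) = (b - 6*r)/(b^2 - 3*b - 28)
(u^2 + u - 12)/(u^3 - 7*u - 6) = (u + 4)/(u^2 + 3*u + 2)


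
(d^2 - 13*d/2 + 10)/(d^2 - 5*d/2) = (d - 4)/d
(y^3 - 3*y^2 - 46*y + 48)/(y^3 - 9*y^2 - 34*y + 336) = (y - 1)/(y - 7)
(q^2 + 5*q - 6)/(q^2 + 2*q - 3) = (q + 6)/(q + 3)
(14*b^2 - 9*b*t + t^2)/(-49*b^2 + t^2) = (-2*b + t)/(7*b + t)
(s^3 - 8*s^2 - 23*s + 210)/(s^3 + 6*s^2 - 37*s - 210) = (s - 7)/(s + 7)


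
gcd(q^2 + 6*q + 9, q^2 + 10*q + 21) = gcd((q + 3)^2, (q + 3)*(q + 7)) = q + 3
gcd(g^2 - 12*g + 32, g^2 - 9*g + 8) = g - 8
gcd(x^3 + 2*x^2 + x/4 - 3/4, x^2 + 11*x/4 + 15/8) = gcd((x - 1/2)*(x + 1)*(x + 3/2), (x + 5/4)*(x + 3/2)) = x + 3/2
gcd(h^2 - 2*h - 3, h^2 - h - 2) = h + 1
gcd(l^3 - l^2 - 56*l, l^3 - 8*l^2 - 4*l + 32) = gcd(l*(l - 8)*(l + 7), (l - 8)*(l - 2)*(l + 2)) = l - 8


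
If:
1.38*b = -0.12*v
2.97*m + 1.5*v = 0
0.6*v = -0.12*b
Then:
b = 0.00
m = 0.00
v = 0.00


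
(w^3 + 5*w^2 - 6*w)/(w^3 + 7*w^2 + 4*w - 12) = w/(w + 2)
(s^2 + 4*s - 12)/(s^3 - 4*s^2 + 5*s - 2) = (s + 6)/(s^2 - 2*s + 1)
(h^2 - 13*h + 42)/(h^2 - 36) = (h - 7)/(h + 6)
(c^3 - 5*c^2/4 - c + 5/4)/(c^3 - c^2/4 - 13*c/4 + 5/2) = (c + 1)/(c + 2)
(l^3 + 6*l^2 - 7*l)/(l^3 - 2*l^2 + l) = (l + 7)/(l - 1)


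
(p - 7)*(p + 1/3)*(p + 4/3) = p^3 - 16*p^2/3 - 101*p/9 - 28/9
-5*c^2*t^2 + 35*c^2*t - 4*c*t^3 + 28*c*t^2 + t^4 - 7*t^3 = t*(-5*c + t)*(c + t)*(t - 7)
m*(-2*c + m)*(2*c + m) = -4*c^2*m + m^3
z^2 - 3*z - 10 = (z - 5)*(z + 2)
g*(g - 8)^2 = g^3 - 16*g^2 + 64*g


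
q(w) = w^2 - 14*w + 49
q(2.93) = 16.56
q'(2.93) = -8.14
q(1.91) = 25.91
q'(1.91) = -10.18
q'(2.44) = -9.12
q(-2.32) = 86.86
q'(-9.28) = -32.56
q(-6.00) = 169.00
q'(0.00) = -14.00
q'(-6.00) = -26.00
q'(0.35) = -13.30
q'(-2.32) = -18.64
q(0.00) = 49.00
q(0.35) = 44.22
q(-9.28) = 265.04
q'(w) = 2*w - 14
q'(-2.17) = -18.34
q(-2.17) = 84.09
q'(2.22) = -9.56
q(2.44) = 20.79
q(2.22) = 22.85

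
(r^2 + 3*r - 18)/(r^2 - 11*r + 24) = (r + 6)/(r - 8)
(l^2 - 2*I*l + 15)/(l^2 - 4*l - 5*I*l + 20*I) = (l + 3*I)/(l - 4)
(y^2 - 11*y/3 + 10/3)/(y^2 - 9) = (3*y^2 - 11*y + 10)/(3*(y^2 - 9))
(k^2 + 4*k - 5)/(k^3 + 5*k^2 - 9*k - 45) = (k - 1)/(k^2 - 9)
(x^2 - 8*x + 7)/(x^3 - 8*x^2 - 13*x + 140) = (x - 1)/(x^2 - x - 20)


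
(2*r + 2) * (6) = 12*r + 12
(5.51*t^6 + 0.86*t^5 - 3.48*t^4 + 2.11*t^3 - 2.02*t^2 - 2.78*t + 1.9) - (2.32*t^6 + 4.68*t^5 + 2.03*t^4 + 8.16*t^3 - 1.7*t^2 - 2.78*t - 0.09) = 3.19*t^6 - 3.82*t^5 - 5.51*t^4 - 6.05*t^3 - 0.32*t^2 + 1.99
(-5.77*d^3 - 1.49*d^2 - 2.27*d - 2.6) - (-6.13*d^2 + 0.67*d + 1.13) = -5.77*d^3 + 4.64*d^2 - 2.94*d - 3.73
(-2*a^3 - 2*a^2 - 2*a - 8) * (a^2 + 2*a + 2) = -2*a^5 - 6*a^4 - 10*a^3 - 16*a^2 - 20*a - 16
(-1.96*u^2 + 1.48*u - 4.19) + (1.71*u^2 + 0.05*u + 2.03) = -0.25*u^2 + 1.53*u - 2.16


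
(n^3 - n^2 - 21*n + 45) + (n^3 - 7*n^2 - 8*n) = 2*n^3 - 8*n^2 - 29*n + 45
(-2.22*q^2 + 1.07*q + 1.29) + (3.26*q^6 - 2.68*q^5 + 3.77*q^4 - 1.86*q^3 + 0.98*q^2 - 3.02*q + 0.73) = 3.26*q^6 - 2.68*q^5 + 3.77*q^4 - 1.86*q^3 - 1.24*q^2 - 1.95*q + 2.02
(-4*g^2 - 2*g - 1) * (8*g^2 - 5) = -32*g^4 - 16*g^3 + 12*g^2 + 10*g + 5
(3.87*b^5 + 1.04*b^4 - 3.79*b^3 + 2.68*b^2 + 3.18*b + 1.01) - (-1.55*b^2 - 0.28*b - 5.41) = 3.87*b^5 + 1.04*b^4 - 3.79*b^3 + 4.23*b^2 + 3.46*b + 6.42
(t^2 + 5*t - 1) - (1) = t^2 + 5*t - 2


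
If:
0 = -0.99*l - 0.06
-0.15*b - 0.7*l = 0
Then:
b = 0.28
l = -0.06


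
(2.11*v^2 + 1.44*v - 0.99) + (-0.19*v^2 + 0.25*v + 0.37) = 1.92*v^2 + 1.69*v - 0.62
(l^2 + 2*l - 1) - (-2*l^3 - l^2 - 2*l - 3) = 2*l^3 + 2*l^2 + 4*l + 2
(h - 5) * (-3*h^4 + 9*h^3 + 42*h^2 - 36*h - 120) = -3*h^5 + 24*h^4 - 3*h^3 - 246*h^2 + 60*h + 600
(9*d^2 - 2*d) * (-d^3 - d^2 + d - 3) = -9*d^5 - 7*d^4 + 11*d^3 - 29*d^2 + 6*d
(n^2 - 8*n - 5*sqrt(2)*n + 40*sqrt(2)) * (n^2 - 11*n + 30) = n^4 - 19*n^3 - 5*sqrt(2)*n^3 + 118*n^2 + 95*sqrt(2)*n^2 - 590*sqrt(2)*n - 240*n + 1200*sqrt(2)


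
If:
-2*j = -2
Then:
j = 1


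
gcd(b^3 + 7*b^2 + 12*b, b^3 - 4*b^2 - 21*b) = b^2 + 3*b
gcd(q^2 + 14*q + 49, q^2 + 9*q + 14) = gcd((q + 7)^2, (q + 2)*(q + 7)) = q + 7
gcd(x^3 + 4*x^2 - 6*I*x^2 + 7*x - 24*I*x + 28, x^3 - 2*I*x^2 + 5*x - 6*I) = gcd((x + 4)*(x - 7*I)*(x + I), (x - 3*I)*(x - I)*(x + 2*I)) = 1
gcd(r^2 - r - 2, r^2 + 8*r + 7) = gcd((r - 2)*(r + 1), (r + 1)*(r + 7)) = r + 1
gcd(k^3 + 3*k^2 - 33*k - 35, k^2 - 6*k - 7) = k + 1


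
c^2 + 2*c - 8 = (c - 2)*(c + 4)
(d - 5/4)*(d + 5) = d^2 + 15*d/4 - 25/4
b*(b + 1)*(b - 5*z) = b^3 - 5*b^2*z + b^2 - 5*b*z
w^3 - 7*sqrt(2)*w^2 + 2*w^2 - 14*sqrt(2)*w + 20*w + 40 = (w + 2)*(w - 5*sqrt(2))*(w - 2*sqrt(2))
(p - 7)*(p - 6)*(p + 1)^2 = p^4 - 11*p^3 + 17*p^2 + 71*p + 42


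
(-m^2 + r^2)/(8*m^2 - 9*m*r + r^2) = (m + r)/(-8*m + r)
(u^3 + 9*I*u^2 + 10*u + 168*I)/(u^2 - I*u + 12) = (u^2 + 13*I*u - 42)/(u + 3*I)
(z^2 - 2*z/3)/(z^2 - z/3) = (3*z - 2)/(3*z - 1)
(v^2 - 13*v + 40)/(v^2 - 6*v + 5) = (v - 8)/(v - 1)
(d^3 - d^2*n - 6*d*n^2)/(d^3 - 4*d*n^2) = (d - 3*n)/(d - 2*n)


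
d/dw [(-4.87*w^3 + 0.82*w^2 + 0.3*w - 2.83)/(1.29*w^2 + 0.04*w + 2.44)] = (-6.2823*w^4 - 0.3896*w^3 - 36.0026*w^2 + 11.303*w + 0.8452)/(1.6641*w^4 + 0.1032*w^3 + 6.2968*w^2 + 0.1952*w + 5.9536)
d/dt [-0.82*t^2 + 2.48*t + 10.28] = 2.48 - 1.64*t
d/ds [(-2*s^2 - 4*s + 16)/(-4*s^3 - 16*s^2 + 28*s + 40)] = (-s^2 - 8*s - 19)/(2*(s^4 + 12*s^3 + 46*s^2 + 60*s + 25))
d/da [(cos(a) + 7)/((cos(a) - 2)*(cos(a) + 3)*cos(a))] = 2*(cos(a)^3 + 11*cos(a)^2 + 7*cos(a) - 21)*sin(a)/((cos(a) - 2)^2*(cos(a) + 3)^2*cos(a)^2)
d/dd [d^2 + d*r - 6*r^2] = 2*d + r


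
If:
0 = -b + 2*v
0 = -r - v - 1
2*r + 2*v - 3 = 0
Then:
No Solution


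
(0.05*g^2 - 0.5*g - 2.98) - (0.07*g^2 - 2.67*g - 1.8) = -0.02*g^2 + 2.17*g - 1.18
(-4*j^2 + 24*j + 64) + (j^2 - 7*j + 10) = -3*j^2 + 17*j + 74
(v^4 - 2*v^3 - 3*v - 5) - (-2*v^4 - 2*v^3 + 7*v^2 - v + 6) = 3*v^4 - 7*v^2 - 2*v - 11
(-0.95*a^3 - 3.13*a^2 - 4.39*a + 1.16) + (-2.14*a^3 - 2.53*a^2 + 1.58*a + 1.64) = -3.09*a^3 - 5.66*a^2 - 2.81*a + 2.8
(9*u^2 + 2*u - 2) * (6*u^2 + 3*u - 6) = 54*u^4 + 39*u^3 - 60*u^2 - 18*u + 12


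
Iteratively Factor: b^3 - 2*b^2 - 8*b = (b)*(b^2 - 2*b - 8) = b*(b - 4)*(b + 2)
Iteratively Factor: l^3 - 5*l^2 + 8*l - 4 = (l - 2)*(l^2 - 3*l + 2) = (l - 2)^2*(l - 1)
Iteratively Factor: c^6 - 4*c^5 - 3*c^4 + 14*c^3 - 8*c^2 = (c)*(c^5 - 4*c^4 - 3*c^3 + 14*c^2 - 8*c) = c*(c + 2)*(c^4 - 6*c^3 + 9*c^2 - 4*c) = c^2*(c + 2)*(c^3 - 6*c^2 + 9*c - 4) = c^2*(c - 4)*(c + 2)*(c^2 - 2*c + 1) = c^2*(c - 4)*(c - 1)*(c + 2)*(c - 1)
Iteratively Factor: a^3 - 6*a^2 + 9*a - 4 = (a - 1)*(a^2 - 5*a + 4) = (a - 4)*(a - 1)*(a - 1)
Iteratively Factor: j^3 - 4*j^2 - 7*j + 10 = (j - 1)*(j^2 - 3*j - 10) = (j - 5)*(j - 1)*(j + 2)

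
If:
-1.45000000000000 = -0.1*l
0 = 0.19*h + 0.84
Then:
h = -4.42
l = 14.50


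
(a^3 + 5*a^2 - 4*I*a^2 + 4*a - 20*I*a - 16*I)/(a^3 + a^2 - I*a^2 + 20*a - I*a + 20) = (a^2 + 4*a*(1 - I) - 16*I)/(a^2 - I*a + 20)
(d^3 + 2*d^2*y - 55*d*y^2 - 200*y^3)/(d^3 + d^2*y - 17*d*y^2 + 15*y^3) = (d^2 - 3*d*y - 40*y^2)/(d^2 - 4*d*y + 3*y^2)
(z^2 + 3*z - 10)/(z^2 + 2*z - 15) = (z - 2)/(z - 3)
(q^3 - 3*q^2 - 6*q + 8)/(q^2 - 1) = (q^2 - 2*q - 8)/(q + 1)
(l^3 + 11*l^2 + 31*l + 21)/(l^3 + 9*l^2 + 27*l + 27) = (l^2 + 8*l + 7)/(l^2 + 6*l + 9)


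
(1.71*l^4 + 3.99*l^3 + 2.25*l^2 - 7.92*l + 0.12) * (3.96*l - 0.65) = 6.7716*l^5 + 14.6889*l^4 + 6.3165*l^3 - 32.8257*l^2 + 5.6232*l - 0.078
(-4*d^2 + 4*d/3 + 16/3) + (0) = -4*d^2 + 4*d/3 + 16/3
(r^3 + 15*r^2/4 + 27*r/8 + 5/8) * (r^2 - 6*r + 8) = r^5 - 9*r^4/4 - 89*r^3/8 + 83*r^2/8 + 93*r/4 + 5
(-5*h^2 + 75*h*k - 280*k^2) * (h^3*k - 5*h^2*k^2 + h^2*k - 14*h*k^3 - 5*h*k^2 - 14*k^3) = -5*h^5*k + 100*h^4*k^2 - 5*h^4*k - 585*h^3*k^3 + 100*h^3*k^2 + 350*h^2*k^4 - 585*h^2*k^3 + 3920*h*k^5 + 350*h*k^4 + 3920*k^5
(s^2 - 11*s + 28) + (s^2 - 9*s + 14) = 2*s^2 - 20*s + 42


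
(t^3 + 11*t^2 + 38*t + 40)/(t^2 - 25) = (t^2 + 6*t + 8)/(t - 5)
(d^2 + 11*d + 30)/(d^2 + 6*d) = (d + 5)/d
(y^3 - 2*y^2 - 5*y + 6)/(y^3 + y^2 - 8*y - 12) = (y - 1)/(y + 2)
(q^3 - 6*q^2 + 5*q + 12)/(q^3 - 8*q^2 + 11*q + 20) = (q - 3)/(q - 5)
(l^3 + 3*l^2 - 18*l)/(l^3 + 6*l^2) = (l - 3)/l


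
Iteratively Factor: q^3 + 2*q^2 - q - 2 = (q + 2)*(q^2 - 1) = (q + 1)*(q + 2)*(q - 1)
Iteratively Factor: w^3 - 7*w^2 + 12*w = (w)*(w^2 - 7*w + 12) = w*(w - 3)*(w - 4)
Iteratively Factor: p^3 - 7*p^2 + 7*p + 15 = (p - 3)*(p^2 - 4*p - 5) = (p - 3)*(p + 1)*(p - 5)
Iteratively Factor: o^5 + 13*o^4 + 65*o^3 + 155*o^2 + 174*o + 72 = (o + 4)*(o^4 + 9*o^3 + 29*o^2 + 39*o + 18) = (o + 1)*(o + 4)*(o^3 + 8*o^2 + 21*o + 18) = (o + 1)*(o + 2)*(o + 4)*(o^2 + 6*o + 9) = (o + 1)*(o + 2)*(o + 3)*(o + 4)*(o + 3)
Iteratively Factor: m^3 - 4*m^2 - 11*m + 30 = (m - 5)*(m^2 + m - 6) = (m - 5)*(m - 2)*(m + 3)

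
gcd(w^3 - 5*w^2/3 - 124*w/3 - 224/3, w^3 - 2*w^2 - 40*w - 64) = w^2 - 4*w - 32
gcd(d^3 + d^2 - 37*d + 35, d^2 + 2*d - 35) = d^2 + 2*d - 35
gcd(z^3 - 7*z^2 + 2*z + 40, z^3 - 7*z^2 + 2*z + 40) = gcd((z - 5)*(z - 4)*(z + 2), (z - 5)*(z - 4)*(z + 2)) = z^3 - 7*z^2 + 2*z + 40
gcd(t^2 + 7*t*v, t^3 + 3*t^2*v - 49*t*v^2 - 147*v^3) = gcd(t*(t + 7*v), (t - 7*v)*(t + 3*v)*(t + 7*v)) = t + 7*v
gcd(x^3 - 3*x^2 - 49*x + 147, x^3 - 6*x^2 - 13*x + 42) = x - 7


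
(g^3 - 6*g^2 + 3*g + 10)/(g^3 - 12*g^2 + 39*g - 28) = (g^3 - 6*g^2 + 3*g + 10)/(g^3 - 12*g^2 + 39*g - 28)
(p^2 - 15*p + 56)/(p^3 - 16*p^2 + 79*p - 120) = (p - 7)/(p^2 - 8*p + 15)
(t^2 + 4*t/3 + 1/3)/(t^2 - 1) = (t + 1/3)/(t - 1)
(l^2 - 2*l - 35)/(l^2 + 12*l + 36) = (l^2 - 2*l - 35)/(l^2 + 12*l + 36)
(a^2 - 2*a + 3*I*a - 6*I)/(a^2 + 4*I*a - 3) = (a - 2)/(a + I)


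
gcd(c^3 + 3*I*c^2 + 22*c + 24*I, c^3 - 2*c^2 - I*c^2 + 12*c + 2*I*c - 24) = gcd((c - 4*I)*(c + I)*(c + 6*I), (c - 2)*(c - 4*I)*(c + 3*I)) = c - 4*I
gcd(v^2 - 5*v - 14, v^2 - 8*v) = 1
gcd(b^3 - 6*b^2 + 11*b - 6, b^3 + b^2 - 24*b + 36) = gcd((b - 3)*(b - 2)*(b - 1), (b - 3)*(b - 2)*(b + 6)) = b^2 - 5*b + 6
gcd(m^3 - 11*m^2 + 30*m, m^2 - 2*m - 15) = m - 5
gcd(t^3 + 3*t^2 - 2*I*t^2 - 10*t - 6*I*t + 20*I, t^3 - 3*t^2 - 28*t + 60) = t^2 + 3*t - 10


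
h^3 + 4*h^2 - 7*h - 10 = (h - 2)*(h + 1)*(h + 5)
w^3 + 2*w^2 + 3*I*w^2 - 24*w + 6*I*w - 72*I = (w - 4)*(w + 6)*(w + 3*I)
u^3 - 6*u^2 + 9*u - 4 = (u - 4)*(u - 1)^2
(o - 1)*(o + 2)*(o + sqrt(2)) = o^3 + o^2 + sqrt(2)*o^2 - 2*o + sqrt(2)*o - 2*sqrt(2)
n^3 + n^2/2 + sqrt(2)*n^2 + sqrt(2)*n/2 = n*(n + 1/2)*(n + sqrt(2))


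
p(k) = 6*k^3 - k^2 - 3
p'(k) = 18*k^2 - 2*k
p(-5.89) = -1263.71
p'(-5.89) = 636.24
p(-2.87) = -153.08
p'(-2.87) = 154.00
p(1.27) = 7.68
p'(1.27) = 26.49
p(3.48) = 237.75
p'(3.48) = 211.03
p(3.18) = 179.83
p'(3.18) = 175.66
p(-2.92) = -160.91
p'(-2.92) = 159.32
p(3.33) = 207.47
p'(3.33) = 192.94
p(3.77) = 304.28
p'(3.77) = 248.29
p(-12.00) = -10515.00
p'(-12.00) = 2616.00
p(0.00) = -3.00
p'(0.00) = 0.00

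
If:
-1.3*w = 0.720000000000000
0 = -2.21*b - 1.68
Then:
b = -0.76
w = -0.55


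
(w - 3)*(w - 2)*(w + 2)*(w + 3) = w^4 - 13*w^2 + 36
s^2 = s^2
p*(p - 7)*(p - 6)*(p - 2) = p^4 - 15*p^3 + 68*p^2 - 84*p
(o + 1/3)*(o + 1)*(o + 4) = o^3 + 16*o^2/3 + 17*o/3 + 4/3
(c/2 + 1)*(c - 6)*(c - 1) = c^3/2 - 5*c^2/2 - 4*c + 6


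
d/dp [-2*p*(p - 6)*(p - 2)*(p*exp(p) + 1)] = -2*p^4*exp(p) + 8*p^3*exp(p) + 24*p^2*exp(p) - 6*p^2 - 48*p*exp(p) + 32*p - 24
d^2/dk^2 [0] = 0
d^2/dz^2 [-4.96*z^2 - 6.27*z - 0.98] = -9.92000000000000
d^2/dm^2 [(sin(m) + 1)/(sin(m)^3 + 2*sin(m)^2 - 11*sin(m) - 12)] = (-4*sin(m)^4 - 3*sin(m)^3 - 43*sin(m)^2 - 6*sin(m) + 26)/((sin(m) - 3)^3*(sin(m) + 4)^3)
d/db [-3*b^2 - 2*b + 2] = -6*b - 2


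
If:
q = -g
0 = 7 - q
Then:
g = -7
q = 7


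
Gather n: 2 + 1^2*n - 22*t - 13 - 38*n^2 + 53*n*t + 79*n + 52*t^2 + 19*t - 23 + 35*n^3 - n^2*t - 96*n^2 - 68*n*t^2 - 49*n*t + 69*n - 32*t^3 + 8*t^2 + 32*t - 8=35*n^3 + n^2*(-t - 134) + n*(-68*t^2 + 4*t + 149) - 32*t^3 + 60*t^2 + 29*t - 42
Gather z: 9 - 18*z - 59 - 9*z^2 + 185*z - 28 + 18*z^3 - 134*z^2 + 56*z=18*z^3 - 143*z^2 + 223*z - 78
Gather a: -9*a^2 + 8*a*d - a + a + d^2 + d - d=-9*a^2 + 8*a*d + d^2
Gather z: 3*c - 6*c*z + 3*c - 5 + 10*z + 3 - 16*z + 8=6*c + z*(-6*c - 6) + 6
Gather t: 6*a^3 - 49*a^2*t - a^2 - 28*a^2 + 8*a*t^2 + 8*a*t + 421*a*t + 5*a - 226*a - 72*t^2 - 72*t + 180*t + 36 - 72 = 6*a^3 - 29*a^2 - 221*a + t^2*(8*a - 72) + t*(-49*a^2 + 429*a + 108) - 36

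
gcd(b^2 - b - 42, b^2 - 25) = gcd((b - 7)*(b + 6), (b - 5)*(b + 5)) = 1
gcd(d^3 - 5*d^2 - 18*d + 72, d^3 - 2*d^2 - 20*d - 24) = d - 6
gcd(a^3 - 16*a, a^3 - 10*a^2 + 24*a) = a^2 - 4*a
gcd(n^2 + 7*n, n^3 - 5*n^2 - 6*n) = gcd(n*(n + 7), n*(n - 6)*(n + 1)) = n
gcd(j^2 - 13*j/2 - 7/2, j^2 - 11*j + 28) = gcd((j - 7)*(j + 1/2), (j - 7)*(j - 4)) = j - 7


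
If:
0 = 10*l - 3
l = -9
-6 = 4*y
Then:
No Solution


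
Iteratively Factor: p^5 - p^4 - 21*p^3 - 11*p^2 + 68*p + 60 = (p + 1)*(p^4 - 2*p^3 - 19*p^2 + 8*p + 60) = (p - 5)*(p + 1)*(p^3 + 3*p^2 - 4*p - 12) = (p - 5)*(p + 1)*(p + 3)*(p^2 - 4) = (p - 5)*(p + 1)*(p + 2)*(p + 3)*(p - 2)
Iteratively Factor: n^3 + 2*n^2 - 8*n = (n + 4)*(n^2 - 2*n) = n*(n + 4)*(n - 2)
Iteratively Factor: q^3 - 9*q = (q)*(q^2 - 9) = q*(q + 3)*(q - 3)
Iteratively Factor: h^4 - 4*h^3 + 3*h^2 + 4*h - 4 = (h - 2)*(h^3 - 2*h^2 - h + 2) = (h - 2)*(h - 1)*(h^2 - h - 2) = (h - 2)^2*(h - 1)*(h + 1)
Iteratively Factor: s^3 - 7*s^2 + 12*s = (s)*(s^2 - 7*s + 12) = s*(s - 4)*(s - 3)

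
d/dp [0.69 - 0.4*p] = -0.400000000000000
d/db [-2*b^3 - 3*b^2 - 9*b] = -6*b^2 - 6*b - 9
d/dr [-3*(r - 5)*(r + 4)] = 3 - 6*r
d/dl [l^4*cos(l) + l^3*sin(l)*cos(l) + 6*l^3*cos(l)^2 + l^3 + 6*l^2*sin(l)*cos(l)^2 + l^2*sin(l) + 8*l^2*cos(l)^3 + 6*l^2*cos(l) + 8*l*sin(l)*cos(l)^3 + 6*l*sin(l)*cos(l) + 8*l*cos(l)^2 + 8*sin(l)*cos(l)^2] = -l^4*sin(l) - 6*l^3*sin(2*l) + 4*l^3*cos(l) + l^3*cos(2*l) - 12*l^2*sin(l) + 3*l^2*sin(2*l)/2 - 6*l^2*sin(3*l) + 5*l^2*cos(l)/2 + 9*l^2*cos(2*l) + 9*l^2*cos(3*l)/2 + 12*l^2 + 5*l*sin(l) - 8*l*sin(2*l) + 3*l*sin(3*l) + 24*l*cos(l) + 8*l*cos(2*l)^2 + 10*l*cos(2*l) + 4*l*cos(3*l) - 4*l + 5*sin(2*l) + sin(4*l) + 2*cos(l) + 4*cos(2*l) + 6*cos(3*l) + 4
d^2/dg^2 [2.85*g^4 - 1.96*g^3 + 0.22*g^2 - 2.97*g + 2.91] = 34.2*g^2 - 11.76*g + 0.44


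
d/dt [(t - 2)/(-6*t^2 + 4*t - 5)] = 3*(2*t^2 - 8*t + 1)/(36*t^4 - 48*t^3 + 76*t^2 - 40*t + 25)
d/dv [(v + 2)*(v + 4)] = 2*v + 6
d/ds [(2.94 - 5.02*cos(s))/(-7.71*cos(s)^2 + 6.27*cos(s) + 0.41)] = (38.7042*cos(s)^2 - 45.3348*cos(s) + 20.492)*sin(s)/(59.4441*cos(s)^4 - 96.6834*cos(s)^3 + 32.9907*cos(s)^2 + 5.1414*cos(s) + 0.1681)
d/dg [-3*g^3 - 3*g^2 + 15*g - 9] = -9*g^2 - 6*g + 15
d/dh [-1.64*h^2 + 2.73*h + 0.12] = 2.73 - 3.28*h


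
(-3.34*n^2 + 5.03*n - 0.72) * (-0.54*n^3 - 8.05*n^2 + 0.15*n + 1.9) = 1.8036*n^5 + 24.1708*n^4 - 40.6037*n^3 + 0.204500000000001*n^2 + 9.449*n - 1.368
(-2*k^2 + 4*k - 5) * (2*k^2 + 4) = -4*k^4 + 8*k^3 - 18*k^2 + 16*k - 20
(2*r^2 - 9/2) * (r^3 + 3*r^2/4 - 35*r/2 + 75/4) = 2*r^5 + 3*r^4/2 - 79*r^3/2 + 273*r^2/8 + 315*r/4 - 675/8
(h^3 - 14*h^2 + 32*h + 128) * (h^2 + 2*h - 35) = h^5 - 12*h^4 - 31*h^3 + 682*h^2 - 864*h - 4480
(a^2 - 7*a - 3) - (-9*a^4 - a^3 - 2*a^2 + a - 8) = 9*a^4 + a^3 + 3*a^2 - 8*a + 5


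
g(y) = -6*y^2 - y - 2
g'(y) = -12*y - 1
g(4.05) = -104.46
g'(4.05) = -49.60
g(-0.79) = -4.95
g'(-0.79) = 8.48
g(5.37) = -180.39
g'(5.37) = -65.44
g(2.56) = -43.88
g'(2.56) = -31.72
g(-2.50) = -37.00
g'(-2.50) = 29.00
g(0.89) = -7.64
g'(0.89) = -11.68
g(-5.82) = -199.41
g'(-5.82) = 68.84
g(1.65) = -19.98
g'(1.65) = -20.80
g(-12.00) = -854.00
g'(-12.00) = 143.00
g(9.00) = -497.00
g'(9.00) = -109.00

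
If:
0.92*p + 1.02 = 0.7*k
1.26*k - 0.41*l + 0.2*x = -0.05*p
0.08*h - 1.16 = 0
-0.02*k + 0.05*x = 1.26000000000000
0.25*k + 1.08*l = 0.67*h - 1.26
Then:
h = 14.50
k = -1.20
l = 8.11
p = -2.03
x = 24.72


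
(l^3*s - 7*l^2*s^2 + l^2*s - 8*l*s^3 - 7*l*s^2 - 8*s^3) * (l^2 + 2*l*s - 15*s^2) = l^5*s - 5*l^4*s^2 + l^4*s - 37*l^3*s^3 - 5*l^3*s^2 + 89*l^2*s^4 - 37*l^2*s^3 + 120*l*s^5 + 89*l*s^4 + 120*s^5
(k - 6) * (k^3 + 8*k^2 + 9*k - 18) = k^4 + 2*k^3 - 39*k^2 - 72*k + 108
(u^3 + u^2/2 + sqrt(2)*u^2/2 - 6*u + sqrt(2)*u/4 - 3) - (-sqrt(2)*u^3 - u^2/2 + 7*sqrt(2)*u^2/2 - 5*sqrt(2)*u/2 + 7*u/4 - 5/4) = u^3 + sqrt(2)*u^3 - 3*sqrt(2)*u^2 + u^2 - 31*u/4 + 11*sqrt(2)*u/4 - 7/4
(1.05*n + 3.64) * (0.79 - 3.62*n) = -3.801*n^2 - 12.3473*n + 2.8756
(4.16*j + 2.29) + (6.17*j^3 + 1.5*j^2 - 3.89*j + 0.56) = 6.17*j^3 + 1.5*j^2 + 0.27*j + 2.85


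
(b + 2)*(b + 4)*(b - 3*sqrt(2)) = b^3 - 3*sqrt(2)*b^2 + 6*b^2 - 18*sqrt(2)*b + 8*b - 24*sqrt(2)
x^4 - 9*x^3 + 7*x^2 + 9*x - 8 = (x - 8)*(x - 1)^2*(x + 1)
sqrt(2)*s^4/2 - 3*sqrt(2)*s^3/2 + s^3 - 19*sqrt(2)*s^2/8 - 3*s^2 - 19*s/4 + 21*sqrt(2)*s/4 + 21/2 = (s - 7/2)*(s - 3/2)*(s + 2)*(sqrt(2)*s/2 + 1)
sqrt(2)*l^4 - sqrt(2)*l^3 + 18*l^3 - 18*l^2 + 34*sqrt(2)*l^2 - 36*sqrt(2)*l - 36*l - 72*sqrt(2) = (l - 2)*(l + 3*sqrt(2))*(l + 6*sqrt(2))*(sqrt(2)*l + sqrt(2))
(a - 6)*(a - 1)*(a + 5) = a^3 - 2*a^2 - 29*a + 30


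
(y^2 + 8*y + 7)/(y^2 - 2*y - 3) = (y + 7)/(y - 3)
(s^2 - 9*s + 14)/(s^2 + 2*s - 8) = (s - 7)/(s + 4)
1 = 1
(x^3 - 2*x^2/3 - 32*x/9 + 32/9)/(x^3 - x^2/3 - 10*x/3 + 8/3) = (x - 4/3)/(x - 1)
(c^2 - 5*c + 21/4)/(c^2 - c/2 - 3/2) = (c - 7/2)/(c + 1)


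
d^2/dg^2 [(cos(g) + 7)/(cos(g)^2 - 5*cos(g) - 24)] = (9*sin(g)^4*cos(g) + 33*sin(g)^4 - 751*sin(g)^2 - 683*cos(g)/4 + 45*cos(3*g)/4 - cos(5*g)/2 + 272)/(sin(g)^2 + 5*cos(g) + 23)^3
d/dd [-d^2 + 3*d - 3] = 3 - 2*d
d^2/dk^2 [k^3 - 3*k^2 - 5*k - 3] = 6*k - 6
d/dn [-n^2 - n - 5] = -2*n - 1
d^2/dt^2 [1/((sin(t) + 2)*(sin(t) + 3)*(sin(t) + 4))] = (-9*sin(t)^6 - 99*sin(t)^5 - 364*sin(t)^4 - 342*sin(t)^3 + 830*sin(t)^2 + 1884*sin(t) + 920)/((sin(t) + 2)^3*(sin(t) + 3)^3*(sin(t) + 4)^3)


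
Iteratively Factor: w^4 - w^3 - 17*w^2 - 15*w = (w + 1)*(w^3 - 2*w^2 - 15*w) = (w - 5)*(w + 1)*(w^2 + 3*w) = w*(w - 5)*(w + 1)*(w + 3)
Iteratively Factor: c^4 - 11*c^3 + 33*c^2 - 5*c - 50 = (c + 1)*(c^3 - 12*c^2 + 45*c - 50) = (c - 2)*(c + 1)*(c^2 - 10*c + 25) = (c - 5)*(c - 2)*(c + 1)*(c - 5)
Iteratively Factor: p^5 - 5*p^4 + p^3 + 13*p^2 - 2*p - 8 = (p + 1)*(p^4 - 6*p^3 + 7*p^2 + 6*p - 8) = (p - 1)*(p + 1)*(p^3 - 5*p^2 + 2*p + 8) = (p - 1)*(p + 1)^2*(p^2 - 6*p + 8) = (p - 2)*(p - 1)*(p + 1)^2*(p - 4)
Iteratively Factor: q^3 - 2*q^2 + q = (q)*(q^2 - 2*q + 1) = q*(q - 1)*(q - 1)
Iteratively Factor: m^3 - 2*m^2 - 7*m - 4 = (m + 1)*(m^2 - 3*m - 4) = (m + 1)^2*(m - 4)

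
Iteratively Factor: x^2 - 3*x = (x)*(x - 3)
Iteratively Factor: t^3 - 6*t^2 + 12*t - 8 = (t - 2)*(t^2 - 4*t + 4) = (t - 2)^2*(t - 2)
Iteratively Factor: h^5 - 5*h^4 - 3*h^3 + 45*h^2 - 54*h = (h - 3)*(h^4 - 2*h^3 - 9*h^2 + 18*h) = (h - 3)*(h - 2)*(h^3 - 9*h) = h*(h - 3)*(h - 2)*(h^2 - 9) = h*(h - 3)^2*(h - 2)*(h + 3)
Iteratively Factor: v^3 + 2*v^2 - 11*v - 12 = (v + 4)*(v^2 - 2*v - 3) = (v - 3)*(v + 4)*(v + 1)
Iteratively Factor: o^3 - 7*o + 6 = (o - 2)*(o^2 + 2*o - 3) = (o - 2)*(o + 3)*(o - 1)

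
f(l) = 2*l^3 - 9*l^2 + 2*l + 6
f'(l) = 6*l^2 - 18*l + 2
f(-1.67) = -31.76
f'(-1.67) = 48.79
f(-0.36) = 4.02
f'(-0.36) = 9.26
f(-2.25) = -66.84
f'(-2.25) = 72.88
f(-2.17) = -61.16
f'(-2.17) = 69.31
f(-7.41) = -1316.73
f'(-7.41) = 464.83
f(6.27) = 157.71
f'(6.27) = 125.02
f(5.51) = 78.35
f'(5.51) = 84.98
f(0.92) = 1.78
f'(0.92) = -9.48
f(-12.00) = -4770.00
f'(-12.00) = 1082.00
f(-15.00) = -8799.00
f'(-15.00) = 1622.00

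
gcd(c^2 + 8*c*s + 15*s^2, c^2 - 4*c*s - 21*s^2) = c + 3*s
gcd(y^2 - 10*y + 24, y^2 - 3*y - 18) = y - 6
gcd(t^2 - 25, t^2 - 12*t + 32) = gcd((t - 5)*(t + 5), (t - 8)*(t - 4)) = 1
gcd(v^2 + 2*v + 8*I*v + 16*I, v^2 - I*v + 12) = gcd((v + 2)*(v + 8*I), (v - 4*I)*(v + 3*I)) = 1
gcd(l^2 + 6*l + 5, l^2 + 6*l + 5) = l^2 + 6*l + 5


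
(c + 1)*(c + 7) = c^2 + 8*c + 7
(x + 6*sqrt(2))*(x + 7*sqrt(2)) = x^2 + 13*sqrt(2)*x + 84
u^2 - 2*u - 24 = (u - 6)*(u + 4)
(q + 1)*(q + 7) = q^2 + 8*q + 7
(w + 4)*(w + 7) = w^2 + 11*w + 28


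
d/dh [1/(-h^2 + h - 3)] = (2*h - 1)/(h^2 - h + 3)^2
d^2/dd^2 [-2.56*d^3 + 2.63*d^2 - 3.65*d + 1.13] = 5.26 - 15.36*d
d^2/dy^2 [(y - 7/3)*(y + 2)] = 2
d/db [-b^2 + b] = 1 - 2*b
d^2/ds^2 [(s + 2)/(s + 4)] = -4/(s + 4)^3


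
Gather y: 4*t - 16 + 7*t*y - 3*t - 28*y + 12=t + y*(7*t - 28) - 4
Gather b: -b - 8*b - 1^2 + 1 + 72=72 - 9*b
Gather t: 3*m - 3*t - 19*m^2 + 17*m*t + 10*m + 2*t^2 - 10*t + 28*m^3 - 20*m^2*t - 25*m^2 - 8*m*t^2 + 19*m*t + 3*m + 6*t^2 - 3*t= 28*m^3 - 44*m^2 + 16*m + t^2*(8 - 8*m) + t*(-20*m^2 + 36*m - 16)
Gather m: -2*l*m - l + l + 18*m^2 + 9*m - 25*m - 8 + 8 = 18*m^2 + m*(-2*l - 16)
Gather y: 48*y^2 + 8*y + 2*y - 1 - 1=48*y^2 + 10*y - 2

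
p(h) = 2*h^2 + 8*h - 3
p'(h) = 4*h + 8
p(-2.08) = -10.99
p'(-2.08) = -0.32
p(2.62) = 31.69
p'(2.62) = 18.48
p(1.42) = 12.39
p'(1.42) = 13.68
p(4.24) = 66.88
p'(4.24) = 24.96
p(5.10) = 89.82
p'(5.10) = 28.40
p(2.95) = 38.00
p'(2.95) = 19.80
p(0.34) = -0.05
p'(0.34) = 9.36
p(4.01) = 61.24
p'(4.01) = 24.04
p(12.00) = 381.00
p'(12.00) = 56.00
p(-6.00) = 21.00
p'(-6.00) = -16.00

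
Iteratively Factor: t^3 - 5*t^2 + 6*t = (t - 2)*(t^2 - 3*t) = t*(t - 2)*(t - 3)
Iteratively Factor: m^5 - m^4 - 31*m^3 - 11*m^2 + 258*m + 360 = (m - 4)*(m^4 + 3*m^3 - 19*m^2 - 87*m - 90) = (m - 5)*(m - 4)*(m^3 + 8*m^2 + 21*m + 18) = (m - 5)*(m - 4)*(m + 3)*(m^2 + 5*m + 6) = (m - 5)*(m - 4)*(m + 2)*(m + 3)*(m + 3)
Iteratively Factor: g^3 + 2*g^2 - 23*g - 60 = (g + 4)*(g^2 - 2*g - 15) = (g - 5)*(g + 4)*(g + 3)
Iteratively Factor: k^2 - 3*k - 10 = (k - 5)*(k + 2)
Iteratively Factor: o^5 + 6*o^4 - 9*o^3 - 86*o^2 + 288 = (o + 4)*(o^4 + 2*o^3 - 17*o^2 - 18*o + 72) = (o + 3)*(o + 4)*(o^3 - o^2 - 14*o + 24) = (o - 2)*(o + 3)*(o + 4)*(o^2 + o - 12) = (o - 2)*(o + 3)*(o + 4)^2*(o - 3)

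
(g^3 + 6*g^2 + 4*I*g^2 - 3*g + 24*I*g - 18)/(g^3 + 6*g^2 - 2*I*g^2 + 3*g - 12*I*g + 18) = (g + 3*I)/(g - 3*I)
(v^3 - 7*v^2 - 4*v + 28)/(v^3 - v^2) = (v^3 - 7*v^2 - 4*v + 28)/(v^2*(v - 1))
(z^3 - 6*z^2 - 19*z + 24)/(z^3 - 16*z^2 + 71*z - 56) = (z + 3)/(z - 7)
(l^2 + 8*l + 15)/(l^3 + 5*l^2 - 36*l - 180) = (l + 3)/(l^2 - 36)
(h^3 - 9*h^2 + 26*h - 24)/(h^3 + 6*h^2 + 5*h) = (h^3 - 9*h^2 + 26*h - 24)/(h*(h^2 + 6*h + 5))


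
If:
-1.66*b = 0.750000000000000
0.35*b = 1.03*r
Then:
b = -0.45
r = -0.15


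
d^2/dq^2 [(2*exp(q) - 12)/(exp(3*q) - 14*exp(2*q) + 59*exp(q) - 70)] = 8*(exp(6*q) - 24*exp(5*q) + 221*exp(4*q) - 919*exp(3*q) + 1302*exp(2*q) + 1691*exp(q) - 4970)*exp(q)/(exp(9*q) - 42*exp(8*q) + 765*exp(7*q) - 7910*exp(6*q) + 51015*exp(5*q) - 212142*exp(4*q) + 566999*exp(3*q) - 936810*exp(2*q) + 867300*exp(q) - 343000)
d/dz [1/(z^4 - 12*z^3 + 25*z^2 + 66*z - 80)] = 2*(-2*z^3 + 18*z^2 - 25*z - 33)/(z^4 - 12*z^3 + 25*z^2 + 66*z - 80)^2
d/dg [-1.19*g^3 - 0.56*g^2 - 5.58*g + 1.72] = -3.57*g^2 - 1.12*g - 5.58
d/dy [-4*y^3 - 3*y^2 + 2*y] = -12*y^2 - 6*y + 2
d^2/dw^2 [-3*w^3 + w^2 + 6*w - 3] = 2 - 18*w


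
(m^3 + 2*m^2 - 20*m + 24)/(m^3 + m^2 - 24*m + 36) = (m - 2)/(m - 3)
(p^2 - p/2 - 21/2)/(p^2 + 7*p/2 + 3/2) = (2*p - 7)/(2*p + 1)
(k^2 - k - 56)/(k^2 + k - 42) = (k - 8)/(k - 6)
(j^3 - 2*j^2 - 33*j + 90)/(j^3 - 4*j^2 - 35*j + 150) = (j - 3)/(j - 5)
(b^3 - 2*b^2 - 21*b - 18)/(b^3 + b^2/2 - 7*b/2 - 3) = 2*(b^2 - 3*b - 18)/(2*b^2 - b - 6)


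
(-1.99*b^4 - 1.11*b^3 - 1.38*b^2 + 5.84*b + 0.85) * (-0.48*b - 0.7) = 0.9552*b^5 + 1.9258*b^4 + 1.4394*b^3 - 1.8372*b^2 - 4.496*b - 0.595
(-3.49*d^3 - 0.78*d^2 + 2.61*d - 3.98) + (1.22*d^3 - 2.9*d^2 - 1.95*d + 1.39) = -2.27*d^3 - 3.68*d^2 + 0.66*d - 2.59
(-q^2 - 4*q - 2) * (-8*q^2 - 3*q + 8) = 8*q^4 + 35*q^3 + 20*q^2 - 26*q - 16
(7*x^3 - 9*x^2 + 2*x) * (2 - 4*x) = -28*x^4 + 50*x^3 - 26*x^2 + 4*x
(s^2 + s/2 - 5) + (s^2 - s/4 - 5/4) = 2*s^2 + s/4 - 25/4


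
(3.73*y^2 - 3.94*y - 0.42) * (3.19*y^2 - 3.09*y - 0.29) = 11.8987*y^4 - 24.0943*y^3 + 9.7531*y^2 + 2.4404*y + 0.1218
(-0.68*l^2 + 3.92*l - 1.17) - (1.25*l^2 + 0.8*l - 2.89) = -1.93*l^2 + 3.12*l + 1.72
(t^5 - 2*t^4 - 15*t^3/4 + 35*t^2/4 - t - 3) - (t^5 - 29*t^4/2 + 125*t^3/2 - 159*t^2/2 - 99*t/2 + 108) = 25*t^4/2 - 265*t^3/4 + 353*t^2/4 + 97*t/2 - 111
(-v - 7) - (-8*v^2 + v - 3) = 8*v^2 - 2*v - 4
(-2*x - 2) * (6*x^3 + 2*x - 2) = -12*x^4 - 12*x^3 - 4*x^2 + 4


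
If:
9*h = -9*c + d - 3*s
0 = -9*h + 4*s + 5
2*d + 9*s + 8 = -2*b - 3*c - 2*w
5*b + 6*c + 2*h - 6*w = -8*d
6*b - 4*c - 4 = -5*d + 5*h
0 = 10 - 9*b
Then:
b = 10/9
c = 2227/3123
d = -49/347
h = -557/3123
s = -573/347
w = 4345/3123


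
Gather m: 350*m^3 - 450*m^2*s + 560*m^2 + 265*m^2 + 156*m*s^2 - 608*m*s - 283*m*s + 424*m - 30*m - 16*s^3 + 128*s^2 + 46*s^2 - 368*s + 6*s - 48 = 350*m^3 + m^2*(825 - 450*s) + m*(156*s^2 - 891*s + 394) - 16*s^3 + 174*s^2 - 362*s - 48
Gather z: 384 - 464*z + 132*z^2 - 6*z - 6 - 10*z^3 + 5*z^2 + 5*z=-10*z^3 + 137*z^2 - 465*z + 378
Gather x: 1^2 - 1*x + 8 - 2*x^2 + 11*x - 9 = -2*x^2 + 10*x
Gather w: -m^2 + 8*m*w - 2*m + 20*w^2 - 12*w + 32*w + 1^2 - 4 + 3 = -m^2 - 2*m + 20*w^2 + w*(8*m + 20)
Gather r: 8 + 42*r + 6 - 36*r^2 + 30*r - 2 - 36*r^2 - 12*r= -72*r^2 + 60*r + 12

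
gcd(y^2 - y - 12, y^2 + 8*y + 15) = y + 3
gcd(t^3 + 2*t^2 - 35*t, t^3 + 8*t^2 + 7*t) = t^2 + 7*t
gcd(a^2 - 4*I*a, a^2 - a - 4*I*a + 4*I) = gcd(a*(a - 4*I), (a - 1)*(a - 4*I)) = a - 4*I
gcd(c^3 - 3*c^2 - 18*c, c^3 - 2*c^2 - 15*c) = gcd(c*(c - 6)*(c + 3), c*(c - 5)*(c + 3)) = c^2 + 3*c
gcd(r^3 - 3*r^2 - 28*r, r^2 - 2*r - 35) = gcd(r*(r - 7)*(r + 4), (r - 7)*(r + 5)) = r - 7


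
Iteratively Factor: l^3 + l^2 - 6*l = (l)*(l^2 + l - 6) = l*(l + 3)*(l - 2)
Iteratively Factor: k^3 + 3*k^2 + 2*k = (k)*(k^2 + 3*k + 2) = k*(k + 1)*(k + 2)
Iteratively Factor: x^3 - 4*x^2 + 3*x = (x - 3)*(x^2 - x) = (x - 3)*(x - 1)*(x)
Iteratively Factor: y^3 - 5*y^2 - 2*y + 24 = (y + 2)*(y^2 - 7*y + 12) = (y - 3)*(y + 2)*(y - 4)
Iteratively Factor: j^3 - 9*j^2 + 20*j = (j - 5)*(j^2 - 4*j) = j*(j - 5)*(j - 4)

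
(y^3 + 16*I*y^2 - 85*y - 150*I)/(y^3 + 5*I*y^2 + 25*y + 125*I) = (y + 6*I)/(y - 5*I)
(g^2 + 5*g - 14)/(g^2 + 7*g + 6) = (g^2 + 5*g - 14)/(g^2 + 7*g + 6)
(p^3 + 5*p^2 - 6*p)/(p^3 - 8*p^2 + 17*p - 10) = p*(p + 6)/(p^2 - 7*p + 10)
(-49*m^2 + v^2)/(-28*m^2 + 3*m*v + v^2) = (-7*m + v)/(-4*m + v)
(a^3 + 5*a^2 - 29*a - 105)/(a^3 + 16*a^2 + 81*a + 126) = (a - 5)/(a + 6)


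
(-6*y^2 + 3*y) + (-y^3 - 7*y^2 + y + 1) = -y^3 - 13*y^2 + 4*y + 1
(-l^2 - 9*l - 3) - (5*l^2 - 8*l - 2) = -6*l^2 - l - 1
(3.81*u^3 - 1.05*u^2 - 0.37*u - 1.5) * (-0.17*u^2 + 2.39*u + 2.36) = -0.6477*u^5 + 9.2844*u^4 + 6.545*u^3 - 3.1073*u^2 - 4.4582*u - 3.54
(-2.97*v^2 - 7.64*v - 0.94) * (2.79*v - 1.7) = -8.2863*v^3 - 16.2666*v^2 + 10.3654*v + 1.598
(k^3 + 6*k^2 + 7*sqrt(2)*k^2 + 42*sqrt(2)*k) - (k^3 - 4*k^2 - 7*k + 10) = 7*sqrt(2)*k^2 + 10*k^2 + 7*k + 42*sqrt(2)*k - 10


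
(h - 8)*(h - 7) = h^2 - 15*h + 56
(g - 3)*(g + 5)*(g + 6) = g^3 + 8*g^2 - 3*g - 90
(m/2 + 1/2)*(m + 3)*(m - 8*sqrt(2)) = m^3/2 - 4*sqrt(2)*m^2 + 2*m^2 - 16*sqrt(2)*m + 3*m/2 - 12*sqrt(2)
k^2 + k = k*(k + 1)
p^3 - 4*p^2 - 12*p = p*(p - 6)*(p + 2)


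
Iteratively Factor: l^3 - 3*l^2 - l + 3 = (l + 1)*(l^2 - 4*l + 3) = (l - 1)*(l + 1)*(l - 3)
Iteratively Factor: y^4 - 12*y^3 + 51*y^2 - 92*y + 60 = (y - 5)*(y^3 - 7*y^2 + 16*y - 12) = (y - 5)*(y - 3)*(y^2 - 4*y + 4) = (y - 5)*(y - 3)*(y - 2)*(y - 2)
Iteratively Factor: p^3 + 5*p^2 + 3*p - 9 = (p + 3)*(p^2 + 2*p - 3) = (p + 3)^2*(p - 1)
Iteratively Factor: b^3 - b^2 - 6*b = (b - 3)*(b^2 + 2*b) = (b - 3)*(b + 2)*(b)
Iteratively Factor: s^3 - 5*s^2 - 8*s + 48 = (s - 4)*(s^2 - s - 12) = (s - 4)^2*(s + 3)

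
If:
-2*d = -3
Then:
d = 3/2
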